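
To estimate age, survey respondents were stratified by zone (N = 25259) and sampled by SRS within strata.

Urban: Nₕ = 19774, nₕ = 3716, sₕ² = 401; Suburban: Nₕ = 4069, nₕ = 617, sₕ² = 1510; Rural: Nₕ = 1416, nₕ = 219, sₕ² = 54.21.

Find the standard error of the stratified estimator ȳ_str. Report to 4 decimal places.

0.3290

Var(ȳ_str) = Σₕ Wₕ²(1 − fₕ)sₕ²/nₕ with Wₕ = Nₕ/N, N = 25259.
Urban: Wₕ = 0.78284968; term = 0.78284968²·(1 − 0.18792354)·401/3716 = 0.053705943.
Suburban: Wₕ = 0.16109110; term = 0.16109110²·(1 − 0.15163431)·1510/617 = 0.053878805.
Rural: Wₕ = 0.05605923; term = 0.05605923²·(1 − 0.15466102)·54.21/219 = 6.5759786 × 10^-4.
Sum = 0.10824235.
SE = √(0.10824235) = 0.3290.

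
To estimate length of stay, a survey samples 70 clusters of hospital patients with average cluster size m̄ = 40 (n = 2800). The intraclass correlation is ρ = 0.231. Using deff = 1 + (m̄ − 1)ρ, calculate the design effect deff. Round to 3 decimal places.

deff = 1 + (40 − 1)·0.231 = 1 + 9.009 = 10.009.

10.009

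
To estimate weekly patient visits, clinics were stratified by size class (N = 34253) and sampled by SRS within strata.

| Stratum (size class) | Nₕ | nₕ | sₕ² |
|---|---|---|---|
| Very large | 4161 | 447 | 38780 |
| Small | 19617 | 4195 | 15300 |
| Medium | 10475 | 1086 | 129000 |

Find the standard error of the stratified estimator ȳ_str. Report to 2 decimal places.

Var(ȳ_str) = Σₕ Wₕ²(1 − fₕ)sₕ²/nₕ with Wₕ = Nₕ/N, N = 34253.
Very large: Wₕ = 0.12147841; term = 0.12147841²·(1 − 0.10742610)·38780/447 = 1.1427275.
Small: Wₕ = 0.57270896; term = 0.57270896²·(1 − 0.21384513)·15300/4195 = 0.9404496.
Medium: Wₕ = 0.30581263; term = 0.30581263²·(1 − 0.10367542)·129000/1086 = 9.9571724.
Sum = 12.04035.
SE = √(12.04035) = 3.47.

3.47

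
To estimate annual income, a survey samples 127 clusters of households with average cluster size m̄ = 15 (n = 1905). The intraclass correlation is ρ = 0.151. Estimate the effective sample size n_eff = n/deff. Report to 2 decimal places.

deff = 1 + (15 − 1)·0.151 = 1 + 2.114 = 3.114.
n_eff = 1905 / 3.114 = 611.75.

611.75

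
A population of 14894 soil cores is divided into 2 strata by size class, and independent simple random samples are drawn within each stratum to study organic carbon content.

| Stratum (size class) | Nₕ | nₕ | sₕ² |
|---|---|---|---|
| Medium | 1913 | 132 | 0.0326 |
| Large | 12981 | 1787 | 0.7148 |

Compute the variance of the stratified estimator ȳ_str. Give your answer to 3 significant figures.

Var(ȳ_str) = Σₕ Wₕ²(1 − fₕ)sₕ²/nₕ with Wₕ = Nₕ/N, N = 14894.
Medium: Wₕ = 0.12844098; term = 0.12844098²·(1 − 0.06900157)·0.0326/132 = 3.7931486 × 10^-6.
Large: Wₕ = 0.87155902; term = 0.87155902²·(1 − 0.13766274)·0.7148/1787 = 2.6201777 × 10^-4.
Sum = 2.6581092 × 10^-4.

2.66 × 10^-4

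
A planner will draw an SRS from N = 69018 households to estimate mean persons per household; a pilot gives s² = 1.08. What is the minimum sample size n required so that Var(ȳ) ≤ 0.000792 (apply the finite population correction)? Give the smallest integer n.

Without fpc, n₀ = s²/D = 1.08/0.000792 = 1363.6364.
With fpc, (1 − n/N)·s²/n ≤ D requires n ≥ n₀/(1 + n₀/N) = 1363.6364/(1 + 1363.6364/69018) = 1337.2161.
Rounding up, n = 1338.

1338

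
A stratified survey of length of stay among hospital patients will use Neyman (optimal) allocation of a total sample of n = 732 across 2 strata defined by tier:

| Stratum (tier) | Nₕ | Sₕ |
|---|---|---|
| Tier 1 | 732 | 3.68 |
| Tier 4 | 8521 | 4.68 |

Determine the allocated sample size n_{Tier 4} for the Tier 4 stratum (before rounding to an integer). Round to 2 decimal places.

Neyman allocation: nₕ = n·NₕSₕ / Σⱼ NⱼSⱼ.
Σ NⱼSⱼ = 732·3.68 + 8521·4.68 = 42572.04.
n_{Tier 4} = 732·8521·4.68 / 42572.04 = 685.68.

685.68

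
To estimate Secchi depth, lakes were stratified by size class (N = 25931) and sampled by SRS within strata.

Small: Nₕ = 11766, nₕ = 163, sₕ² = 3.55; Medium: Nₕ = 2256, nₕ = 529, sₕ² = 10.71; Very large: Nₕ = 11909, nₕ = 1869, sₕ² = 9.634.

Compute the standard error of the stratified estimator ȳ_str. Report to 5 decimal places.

0.07386

Var(ȳ_str) = Σₕ Wₕ²(1 − fₕ)sₕ²/nₕ with Wₕ = Nₕ/N, N = 25931.
Small: Wₕ = 0.45374262; term = 0.45374262²·(1 − 0.01385348)·3.55/163 = 0.004421823.
Medium: Wₕ = 0.08700012; term = 0.08700012²·(1 − 0.23448582)·10.71/529 = 1.1730775 × 10^-4.
Very large: Wₕ = 0.45925726; term = 0.45925726²·(1 − 0.15694013)·9.634/1869 = 9.165746 × 10^-4.
Sum = 0.0054557054.
SE = √(0.0054557054) = 0.07386.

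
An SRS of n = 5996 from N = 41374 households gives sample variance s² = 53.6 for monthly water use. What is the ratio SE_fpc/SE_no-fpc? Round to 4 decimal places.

f = n/N = 5996/41374 = 0.14492193.
SE_no-fpc = √(s²/n) = 0.094547834; SE_fpc = √((1−f)s²/n) = 0.08742879.
Ratio = √(1−f) = 0.92470431.

0.9247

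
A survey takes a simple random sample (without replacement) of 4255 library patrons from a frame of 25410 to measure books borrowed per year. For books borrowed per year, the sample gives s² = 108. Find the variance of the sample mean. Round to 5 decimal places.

0.02113

Under SRS without replacement, Var(ȳ) = (1 − f)·s²/n with f = n/N = 4255/25410 = 0.16745376.
Var(ȳ) = (1 − 0.16745376)·108/4255 = 0.83254624·0.025381904 = 0.021131608.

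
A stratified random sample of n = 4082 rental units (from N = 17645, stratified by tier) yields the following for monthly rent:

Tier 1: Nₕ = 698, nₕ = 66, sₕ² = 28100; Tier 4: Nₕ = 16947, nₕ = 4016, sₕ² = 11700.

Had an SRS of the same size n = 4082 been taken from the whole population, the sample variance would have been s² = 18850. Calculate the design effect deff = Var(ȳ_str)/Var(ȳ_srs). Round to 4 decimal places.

Var(ȳ_str) = Σ Wₕ²(1−fₕ)sₕ²/nₕ with Wₕ = Nₕ/17645:
  Tier 1: (698/17645)²·(1−66/698)·28100/66 = 0.60324198
  Tier 4: (16947/17645)²·(1−4016/16947)·11700/4016 = 2.0505661
  → Var(ȳ_str) = 2.6538081.
Var(ȳ_srs) = (1 − 4082/17645)·18850/4082 = 3.5495431.
deff = 2.6538081 / 3.5495431 = 0.7476.

0.7476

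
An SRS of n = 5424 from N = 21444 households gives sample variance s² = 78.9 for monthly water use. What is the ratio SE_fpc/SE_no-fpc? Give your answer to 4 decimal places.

0.8643

f = n/N = 5424/21444 = 0.25293788.
SE_no-fpc = √(s²/n) = 0.12060871; SE_fpc = √((1−f)s²/n) = 0.10424543.
Ratio = √(1−f) = 0.86432755.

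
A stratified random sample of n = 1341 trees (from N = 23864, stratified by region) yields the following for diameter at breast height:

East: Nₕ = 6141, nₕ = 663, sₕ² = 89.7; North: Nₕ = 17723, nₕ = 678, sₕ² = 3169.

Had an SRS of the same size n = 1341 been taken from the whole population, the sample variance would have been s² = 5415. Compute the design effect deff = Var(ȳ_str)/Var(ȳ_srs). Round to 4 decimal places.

0.6527

Var(ȳ_str) = Σ Wₕ²(1−fₕ)sₕ²/nₕ with Wₕ = Nₕ/23864:
  East: (6141/23864)²·(1−663/6141)·89.7/663 = 0.0079919647
  North: (17723/23864)²·(1−678/17723)·3169/678 = 2.4793641
  → Var(ȳ_str) = 2.4873561.
Var(ȳ_srs) = (1 − 1341/23864)·5415/1341 = 3.8111205.
deff = 2.4873561 / 3.8111205 = 0.6527.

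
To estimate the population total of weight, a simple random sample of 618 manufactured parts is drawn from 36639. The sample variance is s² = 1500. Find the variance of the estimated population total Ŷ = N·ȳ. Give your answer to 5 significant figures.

3.2033 × 10^9

Var(Ŷ) = N²·Var(ȳ) = N²·(1 − n/N)·s²/n.
f = 618/36639 = 0.01686727; Var(ȳ) = 0.98313273·1500/618 = 2.3862445.
Var(Ŷ) = 36639² · 2.3862445 = 3.2033336 × 10^9.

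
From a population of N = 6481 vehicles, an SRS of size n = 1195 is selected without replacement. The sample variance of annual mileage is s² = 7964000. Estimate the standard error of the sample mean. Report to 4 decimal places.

Under SRS without replacement, Var(ȳ) = (1 − f)·s²/n with f = n/N = 1195/6481 = 0.18438513.
Var(ȳ) = (1 − 0.18438513)·7964000/1195 = 0.81561487·6664.4351 = 5435.6124.
SE(ȳ) = √(5435.6124) = 73.7266.

73.7266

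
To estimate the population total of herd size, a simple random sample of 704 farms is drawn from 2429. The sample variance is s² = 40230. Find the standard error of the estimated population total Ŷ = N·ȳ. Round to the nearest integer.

Var(Ŷ) = N²·Var(ȳ) = N²·(1 − n/N)·s²/n.
f = 704/2429 = 0.28983121; Var(ȳ) = 0.71016879·40230/704 = 40.582515.
Var(Ŷ) = 2429² · 40.582515 = 2.394385 × 10^8.
SE(Ŷ) = √(2.394385 × 10^8) = 15474.

15474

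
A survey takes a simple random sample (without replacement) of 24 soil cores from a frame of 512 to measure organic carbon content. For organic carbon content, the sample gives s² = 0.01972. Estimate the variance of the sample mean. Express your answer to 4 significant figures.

7.832 × 10^-4

Under SRS without replacement, Var(ȳ) = (1 − f)·s²/n with f = n/N = 24/512 = 0.04687500.
Var(ȳ) = (1 − 0.04687500)·0.01972/24 = 0.95312500·8.2166667 × 10^-4 = 7.8315104 × 10^-4.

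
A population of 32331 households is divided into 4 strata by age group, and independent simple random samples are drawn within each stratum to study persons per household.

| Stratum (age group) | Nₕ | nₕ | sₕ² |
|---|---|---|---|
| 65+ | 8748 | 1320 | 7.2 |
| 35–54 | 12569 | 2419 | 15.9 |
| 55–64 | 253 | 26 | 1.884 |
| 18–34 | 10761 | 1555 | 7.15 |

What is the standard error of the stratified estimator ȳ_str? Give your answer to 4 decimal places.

0.0398

Var(ȳ_str) = Σₕ Wₕ²(1 − fₕ)sₕ²/nₕ with Wₕ = Nₕ/N, N = 32331.
65+: Wₕ = 0.27057623; term = 0.27057623²·(1 − 0.15089163)·7.2/1320 = 3.3907905 × 10^-4.
35–54: Wₕ = 0.38876001; term = 0.38876001²·(1 − 0.19245763)·15.9/2419 = 8.022131 × 10^-4.
55–64: Wₕ = 0.00782531; term = 0.00782531²·(1 − 0.10276680)·1.884/26 = 3.9812152 × 10^-6.
18–34: Wₕ = 0.33283845; term = 0.33283845²·(1 − 0.14450330)·7.15/1555 = 4.3577366 × 10^-4.
Sum = 0.001581047.
SE = √(0.001581047) = 0.0398.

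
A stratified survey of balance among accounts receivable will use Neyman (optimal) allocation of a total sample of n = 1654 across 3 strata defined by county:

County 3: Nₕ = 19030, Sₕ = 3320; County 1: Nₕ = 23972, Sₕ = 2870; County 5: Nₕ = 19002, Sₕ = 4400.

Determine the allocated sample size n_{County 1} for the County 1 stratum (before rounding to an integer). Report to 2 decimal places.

527.83

Neyman allocation: nₕ = n·NₕSₕ / Σⱼ NⱼSⱼ.
Σ NⱼSⱼ = 19030·3320 + 23972·2870 + 19002·4400 = 2.1558804 × 10^8.
n_{County 1} = 1654·23972·2870 / (2.1558804 × 10^8) = 527.83.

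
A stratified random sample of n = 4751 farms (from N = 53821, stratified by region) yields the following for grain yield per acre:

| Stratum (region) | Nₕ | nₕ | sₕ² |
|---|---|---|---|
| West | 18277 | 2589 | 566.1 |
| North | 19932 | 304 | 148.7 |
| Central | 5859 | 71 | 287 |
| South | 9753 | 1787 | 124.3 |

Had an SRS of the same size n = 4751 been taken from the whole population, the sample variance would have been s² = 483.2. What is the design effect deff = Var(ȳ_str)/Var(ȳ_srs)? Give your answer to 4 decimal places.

1.4763

Var(ȳ_str) = Σ Wₕ²(1−fₕ)sₕ²/nₕ with Wₕ = Nₕ/53821:
  West: (18277/53821)²·(1−2589/18277)·566.1/2589 = 0.021643629
  North: (19932/53821)²·(1−304/19932)·148.7/304 = 0.06606338
  Central: (5859/53821)²·(1−71/5859)·287/71 = 0.047322975
  South: (9753/53821)²·(1−1787/9753)·124.3/1787 = 0.0018656131
  → Var(ȳ_str) = 0.1368956.
Var(ȳ_srs) = (1 − 4751/53821)·483.2/4751 = 0.092726996.
deff = 0.1368956 / 0.092726996 = 1.4763.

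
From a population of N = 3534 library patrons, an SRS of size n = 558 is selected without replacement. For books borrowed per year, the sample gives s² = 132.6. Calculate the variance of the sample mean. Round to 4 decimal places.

0.2001

Under SRS without replacement, Var(ȳ) = (1 − f)·s²/n with f = n/N = 558/3534 = 0.15789474.
Var(ȳ) = (1 − 0.15789474)·132.6/558 = 0.84210526·0.23763441 = 0.20011319.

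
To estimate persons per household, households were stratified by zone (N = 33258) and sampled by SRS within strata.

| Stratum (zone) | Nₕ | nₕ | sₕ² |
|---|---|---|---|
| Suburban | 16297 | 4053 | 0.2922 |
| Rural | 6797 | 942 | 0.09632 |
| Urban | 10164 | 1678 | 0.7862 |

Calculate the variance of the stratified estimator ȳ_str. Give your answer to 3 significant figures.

5.32 × 10^-5

Var(ȳ_str) = Σₕ Wₕ²(1 − fₕ)sₕ²/nₕ with Wₕ = Nₕ/N, N = 33258.
Suburban: Wₕ = 0.49001744; term = 0.49001744²·(1 − 0.24869608)·0.2922/4053 = 1.3005958 × 10^-5.
Rural: Wₕ = 0.20437188; term = 0.20437188²·(1 − 0.13859055)·0.09632/942 = 3.6788958 × 10^-6.
Urban: Wₕ = 0.30561068; term = 0.30561068²·(1 − 0.16509248)·0.7862/1678 = 3.6535622 × 10^-5.
Sum = 5.3220476 × 10^-5.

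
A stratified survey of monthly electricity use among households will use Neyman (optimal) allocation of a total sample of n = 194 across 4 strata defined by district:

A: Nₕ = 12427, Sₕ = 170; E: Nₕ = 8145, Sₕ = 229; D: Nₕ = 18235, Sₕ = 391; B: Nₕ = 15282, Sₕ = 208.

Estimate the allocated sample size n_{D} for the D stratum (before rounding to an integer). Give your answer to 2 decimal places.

Neyman allocation: nₕ = n·NₕSₕ / Σⱼ NⱼSⱼ.
Σ NⱼSⱼ = 12427·170 + 8145·229 + 18235·391 + 15282·208 = 1.4286336 × 10^7.
n_{D} = 194·18235·391 / (1.4286336 × 10^7) = 96.82.

96.82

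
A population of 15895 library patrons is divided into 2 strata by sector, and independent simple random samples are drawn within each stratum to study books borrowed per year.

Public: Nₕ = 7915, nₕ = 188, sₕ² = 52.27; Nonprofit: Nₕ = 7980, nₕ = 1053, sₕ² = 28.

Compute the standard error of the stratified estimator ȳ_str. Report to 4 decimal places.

Var(ȳ_str) = Σₕ Wₕ²(1 − fₕ)sₕ²/nₕ with Wₕ = Nₕ/N, N = 15895.
Public: Wₕ = 0.49795533; term = 0.49795533²·(1 − 0.02375237)·52.27/188 = 0.067303154.
Nonprofit: Wₕ = 0.50204467; term = 0.50204467²·(1 − 0.13195489)·28/1053 = 0.0058177717.
Sum = 0.073120926.
SE = √(0.073120926) = 0.2704.

0.2704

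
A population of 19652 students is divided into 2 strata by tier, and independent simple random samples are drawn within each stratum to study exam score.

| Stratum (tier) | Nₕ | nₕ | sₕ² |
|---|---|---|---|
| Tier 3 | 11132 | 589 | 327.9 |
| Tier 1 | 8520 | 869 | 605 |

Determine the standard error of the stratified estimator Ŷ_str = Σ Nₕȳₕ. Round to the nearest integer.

Var(Ŷ_str) = Σₕ Nₕ²(1 − fₕ)sₕ²/nₕ.
Tier 3: 11132²·(1 − 589/11132)·327.9/589 = 6.5337652 × 10^7.
Tier 1: 8520²·(1 − 869/8520)·605/869 = 4.538302 × 10^7.
Sum = 1.1072067 × 10^8.
SE = √(1.1072067 × 10^8) = 10522.

10522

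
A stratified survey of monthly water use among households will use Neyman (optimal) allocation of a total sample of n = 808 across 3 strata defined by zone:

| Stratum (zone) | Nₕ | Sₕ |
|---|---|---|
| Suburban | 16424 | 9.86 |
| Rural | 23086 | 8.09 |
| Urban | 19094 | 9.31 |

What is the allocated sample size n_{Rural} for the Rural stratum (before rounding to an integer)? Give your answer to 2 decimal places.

286.64

Neyman allocation: nₕ = n·NₕSₕ / Σⱼ NⱼSⱼ.
Σ NⱼSⱼ = 16424·9.86 + 23086·8.09 + 19094·9.31 = 526471.52.
n_{Rural} = 808·23086·8.09 / 526471.52 = 286.64.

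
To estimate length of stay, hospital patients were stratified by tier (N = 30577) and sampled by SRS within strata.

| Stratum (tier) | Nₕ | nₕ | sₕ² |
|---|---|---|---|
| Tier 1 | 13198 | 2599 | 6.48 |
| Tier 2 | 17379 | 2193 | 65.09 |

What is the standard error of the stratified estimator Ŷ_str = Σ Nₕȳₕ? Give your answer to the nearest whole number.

2860

Var(Ŷ_str) = Σₕ Nₕ²(1 − fₕ)sₕ²/nₕ.
Tier 1: 13198²·(1 − 2599/13198)·6.48/2599 = 348772.11.
Tier 2: 17379²·(1 − 2193/17379)·65.09/2193 = 7.833283 × 10^6.
Sum = 8.1820551 × 10^6.
SE = √(8.1820551 × 10^6) = 2860.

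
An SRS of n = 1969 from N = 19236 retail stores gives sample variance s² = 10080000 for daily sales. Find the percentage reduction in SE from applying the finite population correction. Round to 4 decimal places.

5.2561

f = n/N = 1969/19236 = 0.10236016.
SE_no-fpc = √(s²/n) = 71.549633; SE_fpc = √((1−f)s²/n) = 67.788882.
Ratio = √(1−f) = 0.94743857. Reduction = 100·(1 − 0.94743857) = 5.2561%.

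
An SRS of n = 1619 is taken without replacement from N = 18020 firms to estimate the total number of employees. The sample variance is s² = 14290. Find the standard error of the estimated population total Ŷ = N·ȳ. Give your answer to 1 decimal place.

Var(Ŷ) = N²·Var(ȳ) = N²·(1 − n/N)·s²/n.
f = 1619/18020 = 0.08984462; Var(ȳ) = 0.91015538·14290/1619 = 8.0334283.
Var(Ŷ) = 18020² · 8.0334283 = 2.6086181 × 10^9.
SE(Ŷ) = √(2.6086181 × 10^9) = 51074.6.

51074.6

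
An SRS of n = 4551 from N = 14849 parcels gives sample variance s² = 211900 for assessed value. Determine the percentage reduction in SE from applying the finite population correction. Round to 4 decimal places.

16.7225

f = n/N = 4551/14849 = 0.30648529.
SE_no-fpc = √(s²/n) = 6.8235764; SE_fpc = √((1−f)s²/n) = 5.682506.
Ratio = √(1−f) = 0.83277531. Reduction = 100·(1 − 0.83277531) = 16.7225%.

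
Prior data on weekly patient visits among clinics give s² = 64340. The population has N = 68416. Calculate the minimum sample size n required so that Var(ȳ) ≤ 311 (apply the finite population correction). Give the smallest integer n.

207

Without fpc, n₀ = s²/D = 64340/311 = 206.8810.
With fpc, (1 − n/N)·s²/n ≤ D requires n ≥ n₀/(1 + n₀/N) = 206.8810/(1 + 206.8810/68416) = 206.2573.
Rounding up, n = 207.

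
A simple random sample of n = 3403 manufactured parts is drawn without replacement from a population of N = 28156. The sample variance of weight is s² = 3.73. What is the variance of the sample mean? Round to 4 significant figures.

Under SRS without replacement, Var(ȳ) = (1 − f)·s²/n with f = n/N = 3403/28156 = 0.12086234.
Var(ȳ) = (1 − 0.12086234)·3.73/3403 = 0.87913766·0.0010960917 = 9.6361548 × 10^-4.

9.636 × 10^-4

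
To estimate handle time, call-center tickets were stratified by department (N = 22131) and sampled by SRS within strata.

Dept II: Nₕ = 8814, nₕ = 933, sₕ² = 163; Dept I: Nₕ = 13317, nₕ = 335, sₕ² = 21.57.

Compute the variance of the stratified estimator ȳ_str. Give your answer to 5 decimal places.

0.04751

Var(ȳ_str) = Σₕ Wₕ²(1 − fₕ)sₕ²/nₕ with Wₕ = Nₕ/N, N = 22131.
Dept II: Wₕ = 0.39826488; term = 0.39826488²·(1 − 0.10585432)·163/933 = 0.024777544.
Dept I: Wₕ = 0.60173512; term = 0.60173512²·(1 − 0.02515582)·21.57/335 = 0.022727479.
Sum = 0.047505023.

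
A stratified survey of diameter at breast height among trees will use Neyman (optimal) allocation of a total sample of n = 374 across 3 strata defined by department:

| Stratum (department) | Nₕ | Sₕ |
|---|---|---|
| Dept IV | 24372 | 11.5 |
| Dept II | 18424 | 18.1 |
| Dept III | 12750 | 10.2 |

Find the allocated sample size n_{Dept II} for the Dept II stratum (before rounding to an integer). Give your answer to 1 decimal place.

167.7

Neyman allocation: nₕ = n·NₕSₕ / Σⱼ NⱼSⱼ.
Σ NⱼSⱼ = 24372·11.5 + 18424·18.1 + 12750·10.2 = 743802.4.
n_{Dept II} = 374·18424·18.1 / 743802.4 = 167.7.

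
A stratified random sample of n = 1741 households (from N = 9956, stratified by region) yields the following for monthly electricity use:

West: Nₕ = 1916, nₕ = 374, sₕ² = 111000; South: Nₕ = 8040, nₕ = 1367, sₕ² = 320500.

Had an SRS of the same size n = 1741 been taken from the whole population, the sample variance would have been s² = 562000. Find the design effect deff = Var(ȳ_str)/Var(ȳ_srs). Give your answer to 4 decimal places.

0.5097

Var(ȳ_str) = Σ Wₕ²(1−fₕ)sₕ²/nₕ with Wₕ = Nₕ/9956:
  West: (1916/9956)²·(1−374/1916)·111000/374 = 8.8462962
  South: (8040/9956)²·(1−1367/8040)·320500/1367 = 126.90155
  → Var(ȳ_str) = 135.74785.
Var(ȳ_srs) = (1 − 1741/9956)·562000/1741 = 266.35461.
deff = 135.74785 / 266.35461 = 0.5097.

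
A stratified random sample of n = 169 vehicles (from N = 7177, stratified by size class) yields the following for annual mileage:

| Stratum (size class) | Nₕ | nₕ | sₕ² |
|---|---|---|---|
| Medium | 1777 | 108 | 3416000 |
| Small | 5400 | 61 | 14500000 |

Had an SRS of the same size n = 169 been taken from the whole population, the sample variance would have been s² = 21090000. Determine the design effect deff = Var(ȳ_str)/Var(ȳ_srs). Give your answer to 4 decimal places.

Var(ȳ_str) = Σ Wₕ²(1−fₕ)sₕ²/nₕ with Wₕ = Nₕ/7177:
  Medium: (1777/7177)²·(1−108/1777)·3416000/108 = 1821.1763
  Small: (5400/7177)²·(1−61/5400)·14500000/61 = 133047.27
  → Var(ȳ_str) = 134868.45.
Var(ȳ_srs) = (1 − 169/7177)·21090000/169 = 121854.35.
deff = 134868.45 / 121854.35 = 1.1068.

1.1068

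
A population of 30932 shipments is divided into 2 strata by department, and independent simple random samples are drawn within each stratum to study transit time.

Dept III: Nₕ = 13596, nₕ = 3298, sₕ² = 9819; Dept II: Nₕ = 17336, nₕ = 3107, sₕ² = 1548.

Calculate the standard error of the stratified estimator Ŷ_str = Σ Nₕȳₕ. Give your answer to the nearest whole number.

Var(Ŷ_str) = Σₕ Nₕ²(1 − fₕ)sₕ²/nₕ.
Dept III: 13596²·(1 − 3298/13596)·9819/3298 = 4.1685081 × 10^8.
Dept II: 17336²·(1 − 3107/17336)·1548/3107 = 1.2290031 × 10^8.
Sum = 5.3975112 × 10^8.
SE = √(5.3975112 × 10^8) = 23233.

23233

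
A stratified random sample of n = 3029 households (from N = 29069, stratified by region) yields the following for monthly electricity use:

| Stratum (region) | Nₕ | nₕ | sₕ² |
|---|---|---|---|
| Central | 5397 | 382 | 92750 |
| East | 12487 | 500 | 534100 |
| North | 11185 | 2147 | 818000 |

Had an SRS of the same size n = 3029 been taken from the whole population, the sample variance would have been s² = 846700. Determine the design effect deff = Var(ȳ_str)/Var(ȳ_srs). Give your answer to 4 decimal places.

Var(ȳ_str) = Σ Wₕ²(1−fₕ)sₕ²/nₕ with Wₕ = Nₕ/29069:
  Central: (5397/29069)²·(1−382/5397)·92750/382 = 7.7770292
  East: (12487/29069)²·(1−500/12487)·534100/500 = 189.21737
  North: (11185/29069)²·(1−2147/11185)·818000/2147 = 45.579484
  → Var(ȳ_str) = 242.57388.
Var(ȳ_srs) = (1 − 3029/29069)·846700/3029 = 250.40395.
deff = 242.57388 / 250.40395 = 0.9687.

0.9687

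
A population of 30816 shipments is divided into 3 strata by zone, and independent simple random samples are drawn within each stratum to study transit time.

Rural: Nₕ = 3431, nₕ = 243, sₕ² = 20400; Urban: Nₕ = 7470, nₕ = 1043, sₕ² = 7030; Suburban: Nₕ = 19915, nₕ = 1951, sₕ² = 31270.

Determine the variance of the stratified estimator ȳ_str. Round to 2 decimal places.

7.35

Var(ȳ_str) = Σₕ Wₕ²(1 − fₕ)sₕ²/nₕ with Wₕ = Nₕ/N, N = 30816.
Rural: Wₕ = 0.11133827; term = 0.11133827²·(1 − 0.07082483)·20400/243 = 0.9669642.
Urban: Wₕ = 0.24240654; term = 0.24240654²·(1 − 0.13962517)·7030/1043 = 0.34075904.
Suburban: Wₕ = 0.64625519; term = 0.64625519²·(1 − 0.09796636)·31270/1951 = 6.0381158.
Sum = 7.345839.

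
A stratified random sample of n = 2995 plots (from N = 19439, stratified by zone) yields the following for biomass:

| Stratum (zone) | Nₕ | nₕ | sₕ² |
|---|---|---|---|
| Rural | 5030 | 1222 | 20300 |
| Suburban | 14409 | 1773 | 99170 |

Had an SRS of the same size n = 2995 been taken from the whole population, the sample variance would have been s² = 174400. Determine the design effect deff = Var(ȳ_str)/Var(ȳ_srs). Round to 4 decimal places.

Var(ȳ_str) = Σ Wₕ²(1−fₕ)sₕ²/nₕ with Wₕ = Nₕ/19439:
  Rural: (5030/19439)²·(1−1222/5030)·20300/1222 = 0.84205783
  Suburban: (14409/19439)²·(1−1773/14409)·99170/1773 = 26.950523
  → Var(ȳ_str) = 27.792581.
Var(ȳ_srs) = (1 − 2995/19439)·174400/2995 = 49.258729.
deff = 27.792581 / 49.258729 = 0.5642.

0.5642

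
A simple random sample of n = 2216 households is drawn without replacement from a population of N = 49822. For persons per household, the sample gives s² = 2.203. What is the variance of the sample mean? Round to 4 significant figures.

9.499 × 10^-4

Under SRS without replacement, Var(ȳ) = (1 − f)·s²/n with f = n/N = 2216/49822 = 0.04447834.
Var(ȳ) = (1 − 0.04447834)·2.203/2216 = 0.95552166·9.9413357 × 10^-4 = 9.4991616 × 10^-4.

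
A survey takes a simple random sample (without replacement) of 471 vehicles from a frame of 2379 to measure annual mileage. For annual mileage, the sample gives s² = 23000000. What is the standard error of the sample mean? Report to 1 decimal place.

Under SRS without replacement, Var(ȳ) = (1 − f)·s²/n with f = n/N = 471/2379 = 0.19798235.
Var(ȳ) = (1 − 0.19798235)·23000000/471 = 0.80201765·48832.272 = 39164.344.
SE(ȳ) = √(39164.344) = 197.9.

197.9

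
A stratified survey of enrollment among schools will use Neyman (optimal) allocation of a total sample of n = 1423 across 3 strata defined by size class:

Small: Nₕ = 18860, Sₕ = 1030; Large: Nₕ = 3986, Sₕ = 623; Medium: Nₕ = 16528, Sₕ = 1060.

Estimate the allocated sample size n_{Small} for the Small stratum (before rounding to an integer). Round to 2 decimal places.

Neyman allocation: nₕ = n·NₕSₕ / Σⱼ NⱼSⱼ.
Σ NⱼSⱼ = 18860·1030 + 3986·623 + 16528·1060 = 3.9428758 × 10^7.
n_{Small} = 1423·18860·1030 / (3.9428758 × 10^7) = 701.09.

701.09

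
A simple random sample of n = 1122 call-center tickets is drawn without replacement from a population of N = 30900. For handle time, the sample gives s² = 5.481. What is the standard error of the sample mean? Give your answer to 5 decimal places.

0.06861

Under SRS without replacement, Var(ȳ) = (1 − f)·s²/n with f = n/N = 1122/30900 = 0.03631068.
Var(ȳ) = (1 − 0.03631068)·5.481/1122 = 0.96368932·0.0048850267 = 0.0047076481.
SE(ȳ) = √(0.0047076481) = 0.06861.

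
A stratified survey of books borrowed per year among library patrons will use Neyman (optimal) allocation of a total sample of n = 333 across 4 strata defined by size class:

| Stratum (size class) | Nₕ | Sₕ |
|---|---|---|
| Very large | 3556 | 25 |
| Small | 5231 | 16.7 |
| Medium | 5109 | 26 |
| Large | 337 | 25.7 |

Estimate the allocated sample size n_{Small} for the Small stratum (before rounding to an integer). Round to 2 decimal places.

Neyman allocation: nₕ = n·NₕSₕ / Σⱼ NⱼSⱼ.
Σ NⱼSⱼ = 3556·25 + 5231·16.7 + 5109·26 + 337·25.7 = 317752.6.
n_{Small} = 333·5231·16.7 / 317752.6 = 91.55.

91.55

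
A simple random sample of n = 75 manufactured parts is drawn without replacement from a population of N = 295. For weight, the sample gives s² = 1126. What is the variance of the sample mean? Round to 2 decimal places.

Under SRS without replacement, Var(ȳ) = (1 − f)·s²/n with f = n/N = 75/295 = 0.25423729.
Var(ȳ) = (1 − 0.25423729)·1126/75 = 0.74576271·15.013333 = 11.196384.

11.20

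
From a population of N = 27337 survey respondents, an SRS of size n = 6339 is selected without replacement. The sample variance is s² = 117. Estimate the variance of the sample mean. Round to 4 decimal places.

Under SRS without replacement, Var(ȳ) = (1 − f)·s²/n with f = n/N = 6339/27337 = 0.23188353.
Var(ȳ) = (1 − 0.23188353)·117/6339 = 0.76811647·0.01845717 = 0.014177256.

0.0142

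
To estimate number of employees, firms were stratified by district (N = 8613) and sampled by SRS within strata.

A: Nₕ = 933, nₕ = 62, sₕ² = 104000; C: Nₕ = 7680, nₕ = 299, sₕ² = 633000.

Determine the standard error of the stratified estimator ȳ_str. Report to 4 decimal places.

40.4485

Var(ȳ_str) = Σₕ Wₕ²(1 − fₕ)sₕ²/nₕ with Wₕ = Nₕ/N, N = 8613.
A: Wₕ = 0.10832463; term = 0.10832463²·(1 − 0.06645230)·104000/62 = 18.37522.
C: Wₕ = 0.89167537; term = 0.89167537²·(1 − 0.03893229)·633000/299 = 1617.7077.
Sum = 1636.0829.
SE = √(1636.0829) = 40.4485.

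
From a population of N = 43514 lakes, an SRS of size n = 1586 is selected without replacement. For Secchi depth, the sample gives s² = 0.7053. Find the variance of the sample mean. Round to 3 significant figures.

4.28 × 10^-4

Under SRS without replacement, Var(ȳ) = (1 − f)·s²/n with f = n/N = 1586/43514 = 0.03644804.
Var(ȳ) = (1 − 0.03644804)·0.7053/1586 = 0.96355196·4.4470366 × 10^-4 = 4.2849508 × 10^-4.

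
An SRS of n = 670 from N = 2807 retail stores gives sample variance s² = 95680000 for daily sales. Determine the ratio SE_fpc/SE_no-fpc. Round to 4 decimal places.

0.8725

f = n/N = 670/2807 = 0.23868899.
SE_no-fpc = √(s²/n) = 377.89677; SE_fpc = √((1−f)s²/n) = 329.72679.
Ratio = √(1−f) = 0.87253138.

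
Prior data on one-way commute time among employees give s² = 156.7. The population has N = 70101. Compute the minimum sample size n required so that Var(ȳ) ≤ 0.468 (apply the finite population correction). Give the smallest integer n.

334

Without fpc, n₀ = s²/D = 156.7/0.468 = 334.8291.
With fpc, (1 − n/N)·s²/n ≤ D requires n ≥ n₀/(1 + n₀/N) = 334.8291/(1 + 334.8291/70101) = 333.2374.
Rounding up, n = 334.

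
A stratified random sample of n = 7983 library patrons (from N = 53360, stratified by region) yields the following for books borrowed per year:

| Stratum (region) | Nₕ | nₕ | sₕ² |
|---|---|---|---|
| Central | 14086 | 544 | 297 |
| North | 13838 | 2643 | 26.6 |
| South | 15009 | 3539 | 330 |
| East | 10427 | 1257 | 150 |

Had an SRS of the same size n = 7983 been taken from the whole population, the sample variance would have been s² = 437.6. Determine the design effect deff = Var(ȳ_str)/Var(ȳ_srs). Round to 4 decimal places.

1.0033

Var(ȳ_str) = Σ Wₕ²(1−fₕ)sₕ²/nₕ with Wₕ = Nₕ/53360:
  Central: (14086/53360)²·(1−544/14086)·297/544 = 0.036576016
  North: (13838/53360)²·(1−2643/13838)·26.6/2643 = 5.4758338 × 10^-4
  South: (15009/53360)²·(1−3539/15009)·330/3539 = 0.0056378941
  East: (10427/53360)²·(1−1257/10427)·150/1257 = 0.004007311
  → Var(ȳ_str) = 0.046768804.
Var(ȳ_srs) = (1 − 7983/53360)·437.6/7983 = 0.046615585.
deff = 0.046768804 / 0.046615585 = 1.0033.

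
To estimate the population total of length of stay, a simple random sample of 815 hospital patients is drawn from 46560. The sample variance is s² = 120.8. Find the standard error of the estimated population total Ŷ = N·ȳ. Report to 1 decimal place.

Var(Ŷ) = N²·Var(ȳ) = N²·(1 − n/N)·s²/n.
f = 815/46560 = 0.01750430; Var(ȳ) = 0.98249570·120.8/815 = 0.14562636.
Var(Ŷ) = 46560² · 0.14562636 = 3.1569372 × 10^8.
SE(Ŷ) = √(3.1569372 × 10^8) = 17767.8.

17767.8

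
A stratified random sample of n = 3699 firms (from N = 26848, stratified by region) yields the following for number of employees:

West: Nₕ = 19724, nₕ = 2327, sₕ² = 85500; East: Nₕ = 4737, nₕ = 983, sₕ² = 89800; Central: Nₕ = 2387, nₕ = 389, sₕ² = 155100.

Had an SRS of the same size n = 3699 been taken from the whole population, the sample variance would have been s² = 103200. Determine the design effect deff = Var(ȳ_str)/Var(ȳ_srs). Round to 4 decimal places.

0.9305

Var(ȳ_str) = Σ Wₕ²(1−fₕ)sₕ²/nₕ with Wₕ = Nₕ/26848:
  West: (19724/26848)²·(1−2327/19724)·85500/2327 = 17.491023
  East: (4737/26848)²·(1−983/4737)·89800/983 = 2.2537025
  Central: (2387/26848)²·(1−389/2387)·155100/389 = 2.6380694
  → Var(ȳ_str) = 22.382795.
Var(ȳ_srs) = (1 − 3699/26848)·103200/3699 = 24.055571.
deff = 22.382795 / 24.055571 = 0.9305.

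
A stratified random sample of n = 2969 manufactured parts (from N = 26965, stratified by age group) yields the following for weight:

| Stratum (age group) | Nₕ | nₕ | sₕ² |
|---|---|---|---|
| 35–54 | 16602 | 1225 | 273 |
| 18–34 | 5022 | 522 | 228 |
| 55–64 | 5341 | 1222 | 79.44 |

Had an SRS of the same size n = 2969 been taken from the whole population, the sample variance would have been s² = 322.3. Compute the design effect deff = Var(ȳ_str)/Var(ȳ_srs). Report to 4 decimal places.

0.9709

Var(ȳ_str) = Σ Wₕ²(1−fₕ)sₕ²/nₕ with Wₕ = Nₕ/26965:
  35–54: (16602/26965)²·(1−1225/16602)·273/1225 = 0.078245205
  18–34: (5022/26965)²·(1−522/5022)·228/522 = 0.013575403
  55–64: (5341/26965)²·(1−1222/5341)·79.44/1222 = 0.0019668967
  → Var(ȳ_str) = 0.093787505.
Var(ȳ_srs) = (1 − 2969/26965)·322.3/2969 = 0.096602538.
deff = 0.093787505 / 0.096602538 = 0.9709.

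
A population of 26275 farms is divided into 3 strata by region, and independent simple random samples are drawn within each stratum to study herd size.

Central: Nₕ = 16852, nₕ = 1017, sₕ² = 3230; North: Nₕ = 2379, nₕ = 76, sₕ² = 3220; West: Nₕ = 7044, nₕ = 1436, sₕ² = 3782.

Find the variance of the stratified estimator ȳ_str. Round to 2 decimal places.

Var(ȳ_str) = Σₕ Wₕ²(1 − fₕ)sₕ²/nₕ with Wₕ = Nₕ/N, N = 26275.
Central: Wₕ = 0.64137012; term = 0.64137012²·(1 − 0.06034892)·3230/1017 = 1.2276248.
North: Wₕ = 0.09054234; term = 0.09054234²·(1 − 0.03194620)·3220/76 = 0.33623677.
West: Wₕ = 0.26808754; term = 0.26808754²·(1 − 0.20386144)·3782/1436 = 0.15069852.
Sum = 1.7145601.

1.71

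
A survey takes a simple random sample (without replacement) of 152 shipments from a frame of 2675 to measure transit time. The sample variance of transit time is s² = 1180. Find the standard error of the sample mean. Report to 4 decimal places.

Under SRS without replacement, Var(ȳ) = (1 − f)·s²/n with f = n/N = 152/2675 = 0.05682243.
Var(ȳ) = (1 − 0.05682243)·1180/152 = 0.94317757·7.7631579 = 7.3220364.
SE(ȳ) = √(7.3220364) = 2.7059.

2.7059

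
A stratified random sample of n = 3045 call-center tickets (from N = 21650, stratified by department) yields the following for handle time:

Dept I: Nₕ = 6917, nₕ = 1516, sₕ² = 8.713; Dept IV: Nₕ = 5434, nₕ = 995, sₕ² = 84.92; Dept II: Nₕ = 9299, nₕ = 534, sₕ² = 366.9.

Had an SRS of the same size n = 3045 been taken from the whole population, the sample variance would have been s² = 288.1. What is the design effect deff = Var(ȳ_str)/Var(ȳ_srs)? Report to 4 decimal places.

1.5291

Var(ȳ_str) = Σ Wₕ²(1−fₕ)sₕ²/nₕ with Wₕ = Nₕ/21650:
  Dept I: (6917/21650)²·(1−1516/6917)·8.713/1516 = 4.5808352 × 10^-4
  Dept IV: (5434/21650)²·(1−995/5434)·84.92/995 = 0.004392137
  Dept II: (9299/21650)²·(1−534/9299)·366.9/534 = 0.11947549
  → Var(ȳ_str) = 0.12432571.
Var(ȳ_srs) = (1 − 3045/21650)·288.1/3045 = 0.081306962.
deff = 0.12432571 / 0.081306962 = 1.5291.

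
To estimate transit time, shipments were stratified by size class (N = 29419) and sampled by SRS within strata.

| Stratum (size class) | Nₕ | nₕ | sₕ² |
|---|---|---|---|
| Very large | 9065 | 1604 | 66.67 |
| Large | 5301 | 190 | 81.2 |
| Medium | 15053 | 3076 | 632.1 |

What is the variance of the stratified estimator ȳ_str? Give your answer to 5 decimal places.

0.05943

Var(ȳ_str) = Σₕ Wₕ²(1 − fₕ)sₕ²/nₕ with Wₕ = Nₕ/N, N = 29419.
Very large: Wₕ = 0.30813420; term = 0.30813420²·(1 − 0.17694429)·66.67/1604 = 0.0032481429.
Large: Wₕ = 0.18018967; term = 0.18018967²·(1 − 0.03584229)·81.2/190 = 0.013378589.
Medium: Wₕ = 0.51167613; term = 0.51167613²·(1 − 0.20434465)·632.1/3076 = 0.042806997.
Sum = 0.059433729.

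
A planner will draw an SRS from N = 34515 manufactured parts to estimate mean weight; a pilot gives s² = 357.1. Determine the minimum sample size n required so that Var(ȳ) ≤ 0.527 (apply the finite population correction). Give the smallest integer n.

Without fpc, n₀ = s²/D = 357.1/0.527 = 677.6091.
With fpc, (1 − n/N)·s²/n ≤ D requires n ≥ n₀/(1 + n₀/N) = 677.6091/(1 + 677.6091/34515) = 664.5622.
Rounding up, n = 665.

665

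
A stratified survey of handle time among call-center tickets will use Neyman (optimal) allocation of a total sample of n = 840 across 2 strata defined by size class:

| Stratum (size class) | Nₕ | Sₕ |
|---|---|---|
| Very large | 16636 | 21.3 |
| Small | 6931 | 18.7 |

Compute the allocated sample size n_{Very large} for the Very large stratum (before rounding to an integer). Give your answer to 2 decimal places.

Neyman allocation: nₕ = n·NₕSₕ / Σⱼ NⱼSⱼ.
Σ NⱼSⱼ = 16636·21.3 + 6931·18.7 = 483956.5.
n_{Very large} = 840·16636·21.3 / 483956.5 = 615.04.

615.04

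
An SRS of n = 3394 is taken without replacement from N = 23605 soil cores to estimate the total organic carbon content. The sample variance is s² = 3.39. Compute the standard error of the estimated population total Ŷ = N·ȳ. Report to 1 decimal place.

690.3

Var(Ŷ) = N²·Var(ȳ) = N²·(1 − n/N)·s²/n.
f = 3394/23605 = 0.14378310; Var(ȳ) = 0.85621690·3.39/3394 = 8.5520781 × 10^-4.
Var(Ŷ) = 23605² · (8.5520781 × 10^-4) = 476518.39.
SE(Ŷ) = √(476518.39) = 690.3.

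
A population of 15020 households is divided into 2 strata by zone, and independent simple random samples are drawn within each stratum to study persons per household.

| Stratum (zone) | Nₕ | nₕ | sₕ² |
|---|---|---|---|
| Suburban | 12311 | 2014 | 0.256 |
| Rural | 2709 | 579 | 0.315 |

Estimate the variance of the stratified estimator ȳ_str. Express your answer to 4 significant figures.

Var(ȳ_str) = Σₕ Wₕ²(1 − fₕ)sₕ²/nₕ with Wₕ = Nₕ/N, N = 15020.
Suburban: Wₕ = 0.81964048; term = 0.81964048²·(1 − 0.16359353)·0.256/2014 = 7.1424084 × 10^-5.
Rural: Wₕ = 0.18035952; term = 0.18035952²·(1 − 0.21373200)·0.315/579 = 1.3914921 × 10^-5.
Sum = 8.5339005 × 10^-5.

8.534 × 10^-5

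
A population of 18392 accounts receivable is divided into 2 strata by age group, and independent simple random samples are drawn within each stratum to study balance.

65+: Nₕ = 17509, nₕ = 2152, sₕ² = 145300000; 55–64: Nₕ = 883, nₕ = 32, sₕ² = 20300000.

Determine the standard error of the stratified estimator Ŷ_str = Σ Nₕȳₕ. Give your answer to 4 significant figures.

Var(Ŷ_str) = Σₕ Nₕ²(1 − fₕ)sₕ²/nₕ.
65+: 17509²·(1 − 2152/17509)·145300000/2152 = 1.8154784 × 10^13.
55–64: 883²·(1 − 32/883)·20300000/32 = 4.7669031 × 10^11.
Sum = 1.8631474 × 10^13.
SE = √(1.8631474 × 10^13) = 4.316 × 10^6.

4.316 × 10^6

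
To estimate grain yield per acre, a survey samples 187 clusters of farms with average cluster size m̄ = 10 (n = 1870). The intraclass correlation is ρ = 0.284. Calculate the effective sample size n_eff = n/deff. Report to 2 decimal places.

525.87

deff = 1 + (10 − 1)·0.284 = 1 + 2.556 = 3.556.
n_eff = 1870 / 3.556 = 525.87.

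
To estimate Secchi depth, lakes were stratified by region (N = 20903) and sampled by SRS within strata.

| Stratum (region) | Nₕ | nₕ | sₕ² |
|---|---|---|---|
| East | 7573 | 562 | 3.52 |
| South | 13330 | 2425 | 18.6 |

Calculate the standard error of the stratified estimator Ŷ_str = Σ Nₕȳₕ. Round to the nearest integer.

Var(Ŷ_str) = Σₕ Nₕ²(1 − fₕ)sₕ²/nₕ.
East: 7573²·(1 − 562/7573)·3.52/562 = 332547.95.
South: 13330²·(1 − 2425/13330)·18.6/2425 = 1.1149542 × 10^6.
Sum = 1.4475022 × 10^6.
SE = √(1.4475022 × 10^6) = 1203.

1203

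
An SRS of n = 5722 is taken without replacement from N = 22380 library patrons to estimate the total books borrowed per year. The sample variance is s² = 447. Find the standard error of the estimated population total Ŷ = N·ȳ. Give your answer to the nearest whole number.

5397

Var(Ŷ) = N²·Var(ȳ) = N²·(1 − n/N)·s²/n.
f = 5722/22380 = 0.25567471; Var(ȳ) = 0.74432529·447/5722 = 0.058146348.
Var(Ŷ) = 22380² · 0.058146348 = 2.9123436 × 10^7.
SE(Ŷ) = √(2.9123436 × 10^7) = 5397.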